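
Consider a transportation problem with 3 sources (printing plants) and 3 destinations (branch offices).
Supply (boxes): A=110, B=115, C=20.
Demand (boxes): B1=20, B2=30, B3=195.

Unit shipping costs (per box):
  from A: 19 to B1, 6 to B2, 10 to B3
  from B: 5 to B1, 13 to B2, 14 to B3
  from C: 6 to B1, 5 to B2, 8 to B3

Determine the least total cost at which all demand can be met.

A cheapest plan:
  A->B2: 30 × 6 = 180
  A->B3: 80 × 10 = 800
  B->B1: 20 × 5 = 100
  B->B3: 95 × 14 = 1330
  C->B3: 20 × 8 = 160
Total = 180 + 800 + 100 + 1330 + 160 = 2570.

2570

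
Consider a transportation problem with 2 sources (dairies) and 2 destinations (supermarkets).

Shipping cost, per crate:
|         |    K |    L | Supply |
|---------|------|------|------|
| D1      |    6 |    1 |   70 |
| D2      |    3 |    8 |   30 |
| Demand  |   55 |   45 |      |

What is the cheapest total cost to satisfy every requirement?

285

An optimal shipping plan:
  D1–K: 25 crates
  D1–L: 45 crates
  D2–K: 30 crates
Total cost = 285.
(Supply check: D1 ships 70; D2 ships 30.)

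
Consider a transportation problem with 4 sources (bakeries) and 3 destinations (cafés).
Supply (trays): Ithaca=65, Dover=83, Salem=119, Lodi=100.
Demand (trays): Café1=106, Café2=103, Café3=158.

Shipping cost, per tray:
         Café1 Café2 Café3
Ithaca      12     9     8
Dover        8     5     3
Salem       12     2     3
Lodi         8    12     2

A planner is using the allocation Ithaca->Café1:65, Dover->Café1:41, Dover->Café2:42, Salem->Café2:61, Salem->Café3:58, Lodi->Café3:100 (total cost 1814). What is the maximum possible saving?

Current plan cost = 65·12 + 41·8 + 42·5 + 61·2 + 58·3 + 100·2 = 1814.
Optimal plan:
  Ithaca–Café1: 65 × 12 = 780
  Dover–Café1: 41 × 8 = 328
  Dover–Café3: 42 × 3 = 126
  Salem–Café2: 103 × 2 = 206
  Salem–Café3: 16 × 3 = 48
  Lodi–Café3: 100 × 2 = 200
Optimal cost = 1688.
Saving = 1814 − 1688 = 126.

126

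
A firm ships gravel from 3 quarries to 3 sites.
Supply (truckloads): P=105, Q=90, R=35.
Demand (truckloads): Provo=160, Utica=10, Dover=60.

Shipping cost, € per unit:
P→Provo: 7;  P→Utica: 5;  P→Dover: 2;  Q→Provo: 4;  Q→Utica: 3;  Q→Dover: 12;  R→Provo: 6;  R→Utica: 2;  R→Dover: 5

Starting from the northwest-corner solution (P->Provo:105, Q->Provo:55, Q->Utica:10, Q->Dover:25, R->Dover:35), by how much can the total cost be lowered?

495

Current plan cost = 105·7 + 55·4 + 10·3 + 25·12 + 35·5 = €1460.
Optimal plan:
  P–Provo: 45 × €7 = €315
  P–Dover: 60 × €2 = €120
  Q–Provo: 90 × €4 = €360
  R–Provo: 25 × €6 = €150
  R–Utica: 10 × €2 = €20
Optimal cost = €965.
Saving = 1460 − 965 = €495.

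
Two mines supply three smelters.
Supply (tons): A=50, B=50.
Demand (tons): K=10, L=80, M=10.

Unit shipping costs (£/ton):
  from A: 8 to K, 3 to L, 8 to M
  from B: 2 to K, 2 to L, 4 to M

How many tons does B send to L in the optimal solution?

30

Optimal shipments:
  A→L: 50 × £3 = £150
  B→K: 10 × £2 = £20
  B→L: 30 × £2 = £60
  B→M: 10 × £4 = £40
Total cost = £270.
So B→L carries 30 tons.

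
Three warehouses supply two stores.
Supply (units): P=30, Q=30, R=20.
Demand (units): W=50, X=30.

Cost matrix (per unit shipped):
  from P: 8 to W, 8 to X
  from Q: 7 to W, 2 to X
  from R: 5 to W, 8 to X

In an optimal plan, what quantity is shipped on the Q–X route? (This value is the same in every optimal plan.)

30

The minimum-cost plan:
  P to W: 30 × 8 = 240
  Q to X: 30 × 2 = 60
  R to W: 20 × 5 = 100
Total cost = 400.
So Q→X carries 30 units.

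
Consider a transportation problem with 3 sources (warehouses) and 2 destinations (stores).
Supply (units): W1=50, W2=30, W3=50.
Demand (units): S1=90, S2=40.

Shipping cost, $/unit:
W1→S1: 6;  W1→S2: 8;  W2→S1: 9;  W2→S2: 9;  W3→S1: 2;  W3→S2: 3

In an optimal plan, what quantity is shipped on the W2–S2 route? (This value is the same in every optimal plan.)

Solving gives:
  W1->S1: 50 units
  W2->S2: 30 units
  W3->S1: 40 units
  W3->S2: 10 units
Total cost = $680.
So W2→S2 carries 30 units.

30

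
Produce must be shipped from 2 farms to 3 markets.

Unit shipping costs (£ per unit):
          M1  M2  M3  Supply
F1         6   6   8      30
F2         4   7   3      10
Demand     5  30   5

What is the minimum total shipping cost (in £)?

215

Optimal allocation:
  F1 to M2: 30 × £6 = £180
  F2 to M1: 5 × £4 = £20
  F2 to M3: 5 × £3 = £15
Total = 180 + 20 + 15 = £215.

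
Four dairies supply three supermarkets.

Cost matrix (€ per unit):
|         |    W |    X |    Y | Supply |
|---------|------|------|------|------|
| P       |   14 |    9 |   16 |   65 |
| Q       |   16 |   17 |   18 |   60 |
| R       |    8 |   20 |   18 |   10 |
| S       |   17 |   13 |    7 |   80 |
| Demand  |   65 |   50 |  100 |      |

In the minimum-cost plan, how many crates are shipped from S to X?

Optimal shipments:
  P->X: 50 × €9 = €450
  P->Y: 15 × €16 = €240
  Q->W: 55 × €16 = €880
  Q->Y: 5 × €18 = €90
  R->W: 10 × €8 = €80
  S->Y: 80 × €7 = €560
Total cost = €2300.
The route S→X is not used.

0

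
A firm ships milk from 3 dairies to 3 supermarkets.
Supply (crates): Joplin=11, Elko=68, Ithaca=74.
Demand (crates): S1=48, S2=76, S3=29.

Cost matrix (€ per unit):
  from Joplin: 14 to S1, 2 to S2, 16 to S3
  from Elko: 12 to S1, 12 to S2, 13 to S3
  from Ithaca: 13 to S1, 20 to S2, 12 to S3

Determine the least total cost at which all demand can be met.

Optimal allocation:
  Joplin to S2: 11 × €2 = €22
  Elko to S1: 3 × €12 = €36
  Elko to S2: 65 × €12 = €780
  Ithaca to S1: 45 × €13 = €585
  Ithaca to S3: 29 × €12 = €348
Total = 22 + 36 + 780 + 585 + 348 = €1771.

1771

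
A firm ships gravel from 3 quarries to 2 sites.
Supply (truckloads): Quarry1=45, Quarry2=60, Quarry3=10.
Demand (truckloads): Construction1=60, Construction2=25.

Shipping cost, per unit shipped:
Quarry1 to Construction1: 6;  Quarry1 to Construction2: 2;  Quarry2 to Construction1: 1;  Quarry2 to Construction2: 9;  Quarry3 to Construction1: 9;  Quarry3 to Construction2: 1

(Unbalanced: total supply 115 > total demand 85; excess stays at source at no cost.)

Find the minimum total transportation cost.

Optimal allocation:
  Quarry1->Construction2: 15 × 2 = 30
  Quarry2->Construction1: 60 × 1 = 60
  Quarry3->Construction2: 10 × 1 = 10
Total = 30 + 60 + 10 = 100.

100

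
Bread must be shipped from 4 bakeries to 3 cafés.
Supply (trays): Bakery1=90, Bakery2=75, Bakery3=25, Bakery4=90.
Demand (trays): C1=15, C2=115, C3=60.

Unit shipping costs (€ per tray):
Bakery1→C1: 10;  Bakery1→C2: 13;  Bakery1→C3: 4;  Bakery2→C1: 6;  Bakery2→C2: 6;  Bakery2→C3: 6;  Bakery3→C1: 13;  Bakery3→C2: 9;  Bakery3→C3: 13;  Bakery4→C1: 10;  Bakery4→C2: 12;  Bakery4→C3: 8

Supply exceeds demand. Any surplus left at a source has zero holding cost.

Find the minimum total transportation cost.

1245

An optimal shipping plan:
  Bakery1->C1: 15 × €10 = €150
  Bakery1->C3: 60 × €4 = €240
  Bakery2->C2: 75 × €6 = €450
  Bakery3->C2: 25 × €9 = €225
  Bakery4->C2: 15 × €12 = €180
Total = 150 + 240 + 450 + 225 + 180 = €1245.
(Supply check: Bakery1 ships 75; Bakery2 ships 75; Bakery3 ships 25; Bakery4 ships 15.)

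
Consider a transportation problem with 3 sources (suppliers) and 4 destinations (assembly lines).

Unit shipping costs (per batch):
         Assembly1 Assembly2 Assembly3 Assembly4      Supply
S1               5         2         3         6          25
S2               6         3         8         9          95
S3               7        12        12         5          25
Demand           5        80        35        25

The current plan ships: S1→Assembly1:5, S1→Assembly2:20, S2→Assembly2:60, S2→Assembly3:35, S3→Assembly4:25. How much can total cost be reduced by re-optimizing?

Current plan cost = 5·5 + 20·2 + 60·3 + 35·8 + 25·5 = 650.
Optimal plan:
  S1–Assembly3: 25 × 3 = 75
  S2–Assembly1: 5 × 6 = 30
  S2–Assembly2: 80 × 3 = 240
  S2–Assembly3: 10 × 8 = 80
  S3–Assembly4: 25 × 5 = 125
Optimal cost = 550.
Saving = 650 − 550 = 100.

100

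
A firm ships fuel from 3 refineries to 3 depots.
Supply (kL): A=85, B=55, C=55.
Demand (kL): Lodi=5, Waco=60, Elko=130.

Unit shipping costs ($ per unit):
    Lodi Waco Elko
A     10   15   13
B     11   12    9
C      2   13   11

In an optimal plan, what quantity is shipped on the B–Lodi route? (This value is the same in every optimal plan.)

0

Solving gives:
  A–Waco: 10 × $15 = $150
  A–Elko: 75 × $13 = $975
  B–Elko: 55 × $9 = $495
  C–Lodi: 5 × $2 = $10
  C–Waco: 50 × $13 = $650
Total cost = $2280.
The route B→Lodi is not used.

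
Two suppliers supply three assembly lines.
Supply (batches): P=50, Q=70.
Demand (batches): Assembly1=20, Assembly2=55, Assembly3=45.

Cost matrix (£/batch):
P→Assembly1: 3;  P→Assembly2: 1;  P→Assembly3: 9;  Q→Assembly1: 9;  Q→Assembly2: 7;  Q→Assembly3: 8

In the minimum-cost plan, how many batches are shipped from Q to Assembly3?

Solving gives:
  P–Assembly2: 50 × £1 = £50
  Q–Assembly1: 20 × £9 = £180
  Q–Assembly2: 5 × £7 = £35
  Q–Assembly3: 45 × £8 = £360
Total cost = £625.
So Q→Assembly3 carries 45 batches.

45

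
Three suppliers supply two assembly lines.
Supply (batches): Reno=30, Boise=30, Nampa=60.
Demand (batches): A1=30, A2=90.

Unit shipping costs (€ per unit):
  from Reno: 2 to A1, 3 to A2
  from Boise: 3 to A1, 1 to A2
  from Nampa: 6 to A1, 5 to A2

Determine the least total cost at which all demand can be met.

One minimum-cost allocation:
  Reno–A1: 30 × €2 = €60
  Boise–A2: 30 × €1 = €30
  Nampa–A2: 60 × €5 = €300
Total = 60 + 30 + 300 = €390.

390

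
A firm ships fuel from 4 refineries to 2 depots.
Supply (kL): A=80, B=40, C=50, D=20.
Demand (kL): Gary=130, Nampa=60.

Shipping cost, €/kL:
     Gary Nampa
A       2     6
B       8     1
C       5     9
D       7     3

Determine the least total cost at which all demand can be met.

A cheapest plan:
  A to Gary: 80 kL
  B to Nampa: 40 kL
  C to Gary: 50 kL
  D to Nampa: 20 kL
Total cost = €510.

510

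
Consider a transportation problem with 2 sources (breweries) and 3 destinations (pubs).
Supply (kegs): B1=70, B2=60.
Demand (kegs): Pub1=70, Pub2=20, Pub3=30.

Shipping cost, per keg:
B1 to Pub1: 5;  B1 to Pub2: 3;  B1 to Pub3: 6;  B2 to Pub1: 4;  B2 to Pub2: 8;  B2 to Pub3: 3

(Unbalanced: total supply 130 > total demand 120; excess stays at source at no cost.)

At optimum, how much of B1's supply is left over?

10

Minimum-cost shipments:
  B1->Pub1: 40 × 5 = 200
  B1->Pub2: 20 × 3 = 60
  B2->Pub1: 30 × 4 = 120
  B2->Pub3: 30 × 3 = 90
Total cost = 470.
B1 ships 60 of its 70, leaving 10.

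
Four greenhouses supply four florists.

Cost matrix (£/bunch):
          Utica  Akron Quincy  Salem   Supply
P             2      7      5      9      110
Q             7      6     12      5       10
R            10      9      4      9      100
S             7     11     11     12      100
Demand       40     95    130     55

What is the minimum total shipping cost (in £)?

One minimum-cost allocation:
  P→Utica: 40 × £2 = £80
  P→Akron: 40 × £7 = £280
  P→Quincy: 30 × £5 = £150
  Q→Salem: 10 × £5 = £50
  R→Quincy: 100 × £4 = £400
  S→Akron: 55 × £11 = £605
  S→Salem: 45 × £12 = £540
Total = 80 + 280 + 150 + 50 + 400 + 605 + 540 = £2105.

2105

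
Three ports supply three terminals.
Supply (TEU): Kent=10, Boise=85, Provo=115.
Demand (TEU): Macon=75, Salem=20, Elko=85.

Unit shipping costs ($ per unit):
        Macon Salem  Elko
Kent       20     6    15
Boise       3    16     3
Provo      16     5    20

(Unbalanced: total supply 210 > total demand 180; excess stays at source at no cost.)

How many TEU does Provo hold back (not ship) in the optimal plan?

Minimum-cost shipments:
  Kent->Elko: 10 × $15 = $150
  Boise->Macon: 10 × $3 = $30
  Boise->Elko: 75 × $3 = $225
  Provo->Macon: 65 × $16 = $1040
  Provo->Salem: 20 × $5 = $100
Total cost = $1545.
Provo ships 85 of its 115, leaving 30.

30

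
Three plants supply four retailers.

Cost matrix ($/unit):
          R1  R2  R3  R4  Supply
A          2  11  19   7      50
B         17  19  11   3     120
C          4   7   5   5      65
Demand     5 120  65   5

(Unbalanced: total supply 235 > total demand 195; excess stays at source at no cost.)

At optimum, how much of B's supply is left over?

An optimal plan:
  A->R1: 5 × $2 = $10
  A->R2: 45 × $11 = $495
  B->R2: 10 × $19 = $190
  B->R3: 65 × $11 = $715
  B->R4: 5 × $3 = $15
  C->R2: 65 × $7 = $455
Total cost = $1880.
B ships 80 of its 120, leaving 40.

40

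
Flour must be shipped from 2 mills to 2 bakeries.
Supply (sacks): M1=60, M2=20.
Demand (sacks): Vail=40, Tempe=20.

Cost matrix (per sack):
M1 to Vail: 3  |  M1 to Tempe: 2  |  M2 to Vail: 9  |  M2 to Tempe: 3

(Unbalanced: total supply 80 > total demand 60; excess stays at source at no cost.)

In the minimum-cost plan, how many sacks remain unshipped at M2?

20

An optimal plan:
  M1–Vail: 40 × 3 = 120
  M1–Tempe: 20 × 2 = 40
Total cost = 160.
M2 ships 0 of its 20, leaving 20.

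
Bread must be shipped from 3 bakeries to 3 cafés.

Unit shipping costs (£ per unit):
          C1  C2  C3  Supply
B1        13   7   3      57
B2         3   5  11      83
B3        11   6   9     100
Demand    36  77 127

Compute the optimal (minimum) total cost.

1324

One minimum-cost allocation:
  B1 to C3: 57 trays
  B2 to C1: 36 trays
  B2 to C2: 47 trays
  B3 to C2: 30 trays
  B3 to C3: 70 trays
Total cost = £1324.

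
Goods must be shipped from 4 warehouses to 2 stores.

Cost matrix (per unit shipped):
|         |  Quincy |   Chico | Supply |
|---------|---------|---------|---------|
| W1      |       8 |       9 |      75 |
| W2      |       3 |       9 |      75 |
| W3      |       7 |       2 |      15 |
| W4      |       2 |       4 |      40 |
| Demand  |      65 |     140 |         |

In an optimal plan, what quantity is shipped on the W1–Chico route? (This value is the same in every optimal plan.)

75

Solving gives:
  W1→Chico: 75 × 9 = 675
  W2→Quincy: 65 × 3 = 195
  W2→Chico: 10 × 9 = 90
  W3→Chico: 15 × 2 = 30
  W4→Chico: 40 × 4 = 160
Total cost = 1150.
So W1→Chico carries 75 units.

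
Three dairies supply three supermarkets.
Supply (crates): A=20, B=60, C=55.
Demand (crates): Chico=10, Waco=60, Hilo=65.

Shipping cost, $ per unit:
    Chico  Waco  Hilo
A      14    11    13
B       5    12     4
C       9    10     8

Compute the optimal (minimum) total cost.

990

An optimal shipping plan:
  A–Waco: 20 × $11 = $220
  B–Hilo: 60 × $4 = $240
  C–Chico: 10 × $9 = $90
  C–Waco: 40 × $10 = $400
  C–Hilo: 5 × $8 = $40
Total = 220 + 240 + 90 + 400 + 40 = $990.
(Supply check: A ships 20; B ships 60; C ships 55.)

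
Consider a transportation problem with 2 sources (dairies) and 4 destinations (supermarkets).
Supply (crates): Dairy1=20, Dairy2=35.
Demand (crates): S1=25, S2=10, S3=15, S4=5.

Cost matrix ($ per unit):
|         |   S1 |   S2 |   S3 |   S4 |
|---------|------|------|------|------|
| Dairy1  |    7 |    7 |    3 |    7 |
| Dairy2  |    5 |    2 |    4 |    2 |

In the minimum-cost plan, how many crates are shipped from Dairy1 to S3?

15

The minimum-cost plan:
  Dairy1–S1: 5 × $7 = $35
  Dairy1–S3: 15 × $3 = $45
  Dairy2–S1: 20 × $5 = $100
  Dairy2–S2: 10 × $2 = $20
  Dairy2–S4: 5 × $2 = $10
Total cost = $210.
So Dairy1→S3 carries 15 crates.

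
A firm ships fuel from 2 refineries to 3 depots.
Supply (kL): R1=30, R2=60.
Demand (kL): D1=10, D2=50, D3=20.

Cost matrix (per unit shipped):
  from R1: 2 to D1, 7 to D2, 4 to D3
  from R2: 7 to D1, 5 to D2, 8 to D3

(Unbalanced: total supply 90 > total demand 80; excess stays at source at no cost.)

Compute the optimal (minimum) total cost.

A cheapest plan:
  R1->D1: 10 kL
  R1->D3: 20 kL
  R2->D2: 50 kL
Total cost = 350.

350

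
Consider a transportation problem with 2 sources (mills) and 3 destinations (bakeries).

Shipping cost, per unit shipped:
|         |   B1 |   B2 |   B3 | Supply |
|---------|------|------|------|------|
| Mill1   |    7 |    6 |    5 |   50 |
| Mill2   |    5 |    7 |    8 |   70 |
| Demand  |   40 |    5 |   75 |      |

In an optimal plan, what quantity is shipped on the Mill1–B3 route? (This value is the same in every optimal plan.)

50

Optimal shipments:
  Mill1→B3: 50 × 5 = 250
  Mill2→B1: 40 × 5 = 200
  Mill2→B2: 5 × 7 = 35
  Mill2→B3: 25 × 8 = 200
Total cost = 685.
So Mill1→B3 carries 50 sacks.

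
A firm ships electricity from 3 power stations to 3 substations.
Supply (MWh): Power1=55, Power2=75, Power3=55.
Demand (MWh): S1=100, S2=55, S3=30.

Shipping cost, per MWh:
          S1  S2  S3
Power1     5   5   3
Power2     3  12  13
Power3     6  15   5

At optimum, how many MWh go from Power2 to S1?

75

Optimal shipments:
  Power1–S2: 55 MWh
  Power2–S1: 75 MWh
  Power3–S1: 25 MWh
  Power3–S3: 30 MWh
Total cost = 800.
So Power2→S1 carries 75 MWh.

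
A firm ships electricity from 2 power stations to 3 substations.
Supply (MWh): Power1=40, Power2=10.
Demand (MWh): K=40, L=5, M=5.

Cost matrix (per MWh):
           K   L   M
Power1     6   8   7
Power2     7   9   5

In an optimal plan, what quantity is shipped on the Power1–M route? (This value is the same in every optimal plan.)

Optimal shipments:
  Power1–K: 35 × 6 = 210
  Power1–L: 5 × 8 = 40
  Power2–K: 5 × 7 = 35
  Power2–M: 5 × 5 = 25
Total cost = 310.
The route Power1→M is not used.

0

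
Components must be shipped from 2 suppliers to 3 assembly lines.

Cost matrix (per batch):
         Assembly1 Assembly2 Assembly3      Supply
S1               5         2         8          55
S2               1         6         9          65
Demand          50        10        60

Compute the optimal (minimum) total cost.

565

A cheapest plan:
  S1→Assembly2: 10 × 2 = 20
  S1→Assembly3: 45 × 8 = 360
  S2→Assembly1: 50 × 1 = 50
  S2→Assembly3: 15 × 9 = 135
Total = 20 + 360 + 50 + 135 = 565.
(Supply check: S1 ships 55; S2 ships 65.)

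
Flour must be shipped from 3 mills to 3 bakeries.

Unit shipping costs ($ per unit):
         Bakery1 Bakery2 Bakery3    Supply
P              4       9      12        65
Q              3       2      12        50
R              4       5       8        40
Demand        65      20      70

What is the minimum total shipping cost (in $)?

Optimal allocation:
  P–Bakery1: 35 × $4 = $140
  P–Bakery3: 30 × $12 = $360
  Q–Bakery1: 30 × $3 = $90
  Q–Bakery2: 20 × $2 = $40
  R–Bakery3: 40 × $8 = $320
Total = 140 + 360 + 90 + 40 + 320 = $950.

950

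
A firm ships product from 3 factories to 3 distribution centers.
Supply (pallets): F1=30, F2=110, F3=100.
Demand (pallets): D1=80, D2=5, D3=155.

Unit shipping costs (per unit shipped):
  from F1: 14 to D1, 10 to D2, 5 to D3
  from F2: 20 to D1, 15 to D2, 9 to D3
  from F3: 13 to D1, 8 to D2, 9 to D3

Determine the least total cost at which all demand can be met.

One minimum-cost allocation:
  F1–D3: 30 × 5 = 150
  F2–D3: 110 × 9 = 990
  F3–D1: 80 × 13 = 1040
  F3–D2: 5 × 8 = 40
  F3–D3: 15 × 9 = 135
Total = 150 + 990 + 1040 + 40 + 135 = 2355.

2355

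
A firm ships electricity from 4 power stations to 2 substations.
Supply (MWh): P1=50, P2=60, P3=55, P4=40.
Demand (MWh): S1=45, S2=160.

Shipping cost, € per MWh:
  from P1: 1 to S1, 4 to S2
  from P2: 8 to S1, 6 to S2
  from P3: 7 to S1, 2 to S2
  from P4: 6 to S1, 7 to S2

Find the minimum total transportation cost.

815

Optimal allocation:
  P1 to S1: 45 × €1 = €45
  P1 to S2: 5 × €4 = €20
  P2 to S2: 60 × €6 = €360
  P3 to S2: 55 × €2 = €110
  P4 to S2: 40 × €7 = €280
Total = 45 + 20 + 360 + 110 + 280 = €815.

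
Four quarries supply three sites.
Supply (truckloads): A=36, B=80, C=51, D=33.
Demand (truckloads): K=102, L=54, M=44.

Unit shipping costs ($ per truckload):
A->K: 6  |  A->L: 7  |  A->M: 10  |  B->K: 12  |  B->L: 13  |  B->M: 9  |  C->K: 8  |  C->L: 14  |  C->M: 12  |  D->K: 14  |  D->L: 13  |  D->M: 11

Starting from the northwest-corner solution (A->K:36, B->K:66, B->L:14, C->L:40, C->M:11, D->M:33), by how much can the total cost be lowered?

Current plan cost = 36·6 + 66·12 + 14·13 + 40·14 + 11·12 + 33·11 = $2245.
Optimal plan:
  A->K: 15 × $6 = $90
  A->L: 21 × $7 = $147
  B->K: 36 × $12 = $432
  B->M: 44 × $9 = $396
  C->K: 51 × $8 = $408
  D->L: 33 × $13 = $429
Optimal cost = $1902.
Saving = 2245 − 1902 = $343.

343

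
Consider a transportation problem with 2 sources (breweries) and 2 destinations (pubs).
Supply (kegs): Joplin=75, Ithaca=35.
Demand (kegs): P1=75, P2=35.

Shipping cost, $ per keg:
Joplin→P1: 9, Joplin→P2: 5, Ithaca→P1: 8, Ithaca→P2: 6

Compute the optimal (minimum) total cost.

A cheapest plan:
  Joplin->P1: 40 × $9 = $360
  Joplin->P2: 35 × $5 = $175
  Ithaca->P1: 35 × $8 = $280
Total = 360 + 175 + 280 = $815.
(Supply check: Joplin ships 75; Ithaca ships 35.)

815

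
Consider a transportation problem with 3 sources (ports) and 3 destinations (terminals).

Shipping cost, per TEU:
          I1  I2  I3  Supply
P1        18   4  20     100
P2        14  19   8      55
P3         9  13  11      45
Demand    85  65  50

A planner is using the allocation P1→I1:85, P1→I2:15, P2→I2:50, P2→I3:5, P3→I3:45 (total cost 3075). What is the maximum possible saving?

1310

Current plan cost = 85·18 + 15·4 + 50·19 + 5·8 + 45·11 = 3075.
Optimal plan:
  P1→I1: 35 TEU
  P1→I2: 65 TEU
  P2→I1: 5 TEU
  P2→I3: 50 TEU
  P3→I1: 45 TEU
Optimal cost = 1765.
Saving = 3075 − 1765 = 1310.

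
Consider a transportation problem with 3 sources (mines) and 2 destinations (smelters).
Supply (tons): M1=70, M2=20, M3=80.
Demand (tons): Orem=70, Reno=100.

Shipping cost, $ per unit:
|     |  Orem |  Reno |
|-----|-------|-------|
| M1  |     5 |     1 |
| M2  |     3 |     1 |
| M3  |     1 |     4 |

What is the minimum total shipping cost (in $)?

An optimal shipping plan:
  M1→Reno: 70 × $1 = $70
  M2→Reno: 20 × $1 = $20
  M3→Orem: 70 × $1 = $70
  M3→Reno: 10 × $4 = $40
Total = 70 + 20 + 70 + 40 = $200.
(Supply check: M1 ships 70; M2 ships 20; M3 ships 80.)

200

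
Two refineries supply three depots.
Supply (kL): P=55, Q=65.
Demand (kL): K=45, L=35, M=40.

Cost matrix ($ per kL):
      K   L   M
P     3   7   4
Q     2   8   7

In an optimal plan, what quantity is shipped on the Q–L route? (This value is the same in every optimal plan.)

20

Optimal shipments:
  P→L: 15 × $7 = $105
  P→M: 40 × $4 = $160
  Q→K: 45 × $2 = $90
  Q→L: 20 × $8 = $160
Total cost = $515.
So Q→L carries 20 kL.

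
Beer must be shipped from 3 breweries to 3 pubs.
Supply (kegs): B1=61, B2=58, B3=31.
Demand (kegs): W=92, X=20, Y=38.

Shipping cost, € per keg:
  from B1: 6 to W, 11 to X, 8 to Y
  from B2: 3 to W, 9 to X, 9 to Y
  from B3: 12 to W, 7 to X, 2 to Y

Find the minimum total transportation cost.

716

A cheapest plan:
  B1→W: 34 × €6 = €204
  B1→X: 20 × €11 = €220
  B1→Y: 7 × €8 = €56
  B2→W: 58 × €3 = €174
  B3→Y: 31 × €2 = €62
Total = 204 + 220 + 56 + 174 + 62 = €716.
(Supply check: B1 ships 61; B2 ships 58; B3 ships 31.)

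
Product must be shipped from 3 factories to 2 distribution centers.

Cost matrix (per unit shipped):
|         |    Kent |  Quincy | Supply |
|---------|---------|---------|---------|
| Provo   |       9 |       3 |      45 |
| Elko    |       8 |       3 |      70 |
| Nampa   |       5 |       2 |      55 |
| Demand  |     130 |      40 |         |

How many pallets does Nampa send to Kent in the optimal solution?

Solving gives:
  Provo→Kent: 5 × 9 = 45
  Provo→Quincy: 40 × 3 = 120
  Elko→Kent: 70 × 8 = 560
  Nampa→Kent: 55 × 5 = 275
Total cost = 1000.
So Nampa→Kent carries 55 pallets.

55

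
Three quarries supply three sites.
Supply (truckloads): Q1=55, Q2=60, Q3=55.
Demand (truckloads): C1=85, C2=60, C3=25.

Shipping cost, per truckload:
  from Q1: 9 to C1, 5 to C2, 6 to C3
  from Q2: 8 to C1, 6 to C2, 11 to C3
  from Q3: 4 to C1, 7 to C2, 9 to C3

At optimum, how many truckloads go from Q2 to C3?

The minimum-cost plan:
  Q1–C2: 30 truckloads
  Q1–C3: 25 truckloads
  Q2–C1: 30 truckloads
  Q2–C2: 30 truckloads
  Q3–C1: 55 truckloads
Total cost = 940.
The route Q2→C3 is not used.

0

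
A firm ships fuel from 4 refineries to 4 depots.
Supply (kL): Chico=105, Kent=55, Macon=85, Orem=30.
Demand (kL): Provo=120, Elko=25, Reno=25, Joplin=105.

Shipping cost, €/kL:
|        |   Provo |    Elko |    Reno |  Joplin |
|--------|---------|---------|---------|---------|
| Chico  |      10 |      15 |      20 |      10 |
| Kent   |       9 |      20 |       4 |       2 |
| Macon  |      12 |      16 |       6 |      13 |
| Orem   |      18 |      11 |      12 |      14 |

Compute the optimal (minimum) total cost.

2375

One minimum-cost allocation:
  Chico–Provo: 60 × €10 = €600
  Chico–Joplin: 45 × €10 = €450
  Kent–Joplin: 55 × €2 = €110
  Macon–Provo: 60 × €12 = €720
  Macon–Reno: 25 × €6 = €150
  Orem–Elko: 25 × €11 = €275
  Orem–Joplin: 5 × €14 = €70
Total = 600 + 450 + 110 + 720 + 150 + 275 + 70 = €2375.
(Supply check: Chico ships 105; Kent ships 55; Macon ships 85; Orem ships 30.)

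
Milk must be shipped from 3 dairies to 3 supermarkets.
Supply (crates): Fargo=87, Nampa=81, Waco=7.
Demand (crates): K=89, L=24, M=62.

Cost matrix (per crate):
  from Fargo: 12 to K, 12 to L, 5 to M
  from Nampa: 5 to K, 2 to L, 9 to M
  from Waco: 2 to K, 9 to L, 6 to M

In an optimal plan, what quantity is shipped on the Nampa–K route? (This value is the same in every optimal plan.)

57

Solving gives:
  Fargo–K: 25 × 12 = 300
  Fargo–M: 62 × 5 = 310
  Nampa–K: 57 × 5 = 285
  Nampa–L: 24 × 2 = 48
  Waco–K: 7 × 2 = 14
Total cost = 957.
So Nampa→K carries 57 crates.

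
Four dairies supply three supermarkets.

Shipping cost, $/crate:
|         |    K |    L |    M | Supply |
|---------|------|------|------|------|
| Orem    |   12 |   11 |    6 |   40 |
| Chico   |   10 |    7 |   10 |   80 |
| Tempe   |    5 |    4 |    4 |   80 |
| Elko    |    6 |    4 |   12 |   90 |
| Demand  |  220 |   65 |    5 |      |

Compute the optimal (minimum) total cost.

One minimum-cost allocation:
  Orem–K: 35 × $12 = $420
  Orem–M: 5 × $6 = $30
  Chico–K: 15 × $10 = $150
  Chico–L: 65 × $7 = $455
  Tempe–K: 80 × $5 = $400
  Elko–K: 90 × $6 = $540
Total = 420 + 30 + 150 + 455 + 400 + 540 = $1995.

1995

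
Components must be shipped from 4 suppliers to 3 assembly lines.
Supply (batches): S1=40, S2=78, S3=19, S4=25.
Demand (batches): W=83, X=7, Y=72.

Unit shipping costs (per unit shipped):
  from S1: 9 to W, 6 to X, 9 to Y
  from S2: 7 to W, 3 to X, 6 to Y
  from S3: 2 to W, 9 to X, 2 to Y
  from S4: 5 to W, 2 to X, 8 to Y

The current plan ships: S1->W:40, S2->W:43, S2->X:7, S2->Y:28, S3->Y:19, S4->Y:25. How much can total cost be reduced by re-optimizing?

Current plan cost = 40·9 + 43·7 + 7·3 + 28·6 + 19·2 + 25·8 = 1088.
Optimal plan:
  S1->W: 39 × 9 = 351
  S1->X: 1 × 6 = 6
  S2->X: 6 × 3 = 18
  S2->Y: 72 × 6 = 432
  S3->W: 19 × 2 = 38
  S4->W: 25 × 5 = 125
Optimal cost = 970.
Saving = 1088 − 970 = 118.

118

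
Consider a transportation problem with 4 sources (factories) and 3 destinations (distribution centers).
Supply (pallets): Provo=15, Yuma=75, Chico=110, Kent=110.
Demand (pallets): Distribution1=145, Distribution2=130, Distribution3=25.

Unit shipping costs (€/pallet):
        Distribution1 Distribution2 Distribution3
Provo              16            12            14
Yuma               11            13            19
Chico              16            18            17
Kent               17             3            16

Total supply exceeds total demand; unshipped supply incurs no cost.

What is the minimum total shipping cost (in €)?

One minimum-cost allocation:
  Provo to Distribution2: 15 × €12 = €180
  Yuma to Distribution1: 70 × €11 = €770
  Yuma to Distribution2: 5 × €13 = €65
  Chico to Distribution1: 75 × €16 = €1200
  Chico to Distribution3: 25 × €17 = €425
  Kent to Distribution2: 110 × €3 = €330
Total = 180 + 770 + 65 + 1200 + 425 + 330 = €2970.

2970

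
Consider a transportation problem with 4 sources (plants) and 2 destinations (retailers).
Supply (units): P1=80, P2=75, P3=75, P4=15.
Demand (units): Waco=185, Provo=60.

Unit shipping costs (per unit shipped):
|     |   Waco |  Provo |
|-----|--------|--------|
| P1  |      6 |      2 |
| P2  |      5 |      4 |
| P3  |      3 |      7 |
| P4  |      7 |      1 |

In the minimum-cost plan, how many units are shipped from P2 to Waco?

The minimum-cost plan:
  P1→Waco: 35 × 6 = 210
  P1→Provo: 45 × 2 = 90
  P2→Waco: 75 × 5 = 375
  P3→Waco: 75 × 3 = 225
  P4→Provo: 15 × 1 = 15
Total cost = 915.
So P2→Waco carries 75 units.

75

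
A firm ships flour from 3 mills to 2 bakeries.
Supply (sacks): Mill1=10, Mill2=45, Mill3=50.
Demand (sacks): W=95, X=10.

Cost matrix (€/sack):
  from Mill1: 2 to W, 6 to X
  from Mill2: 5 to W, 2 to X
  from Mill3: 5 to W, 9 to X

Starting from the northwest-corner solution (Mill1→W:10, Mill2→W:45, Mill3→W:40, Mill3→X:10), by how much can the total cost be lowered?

70

Current plan cost = 10·2 + 45·5 + 40·5 + 10·9 = €535.
Optimal plan:
  Mill1→W: 10 × €2 = €20
  Mill2→W: 35 × €5 = €175
  Mill2→X: 10 × €2 = €20
  Mill3→W: 50 × €5 = €250
Optimal cost = €465.
Saving = 535 − 465 = €70.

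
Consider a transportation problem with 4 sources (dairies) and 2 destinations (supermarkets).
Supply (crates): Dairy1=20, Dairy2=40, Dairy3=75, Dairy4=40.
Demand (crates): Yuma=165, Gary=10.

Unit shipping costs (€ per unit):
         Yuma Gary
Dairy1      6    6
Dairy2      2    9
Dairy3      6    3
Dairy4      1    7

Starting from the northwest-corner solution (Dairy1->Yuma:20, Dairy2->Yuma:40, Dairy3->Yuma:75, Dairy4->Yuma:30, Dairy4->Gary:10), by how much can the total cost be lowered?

Current plan cost = 20·6 + 40·2 + 75·6 + 30·1 + 10·7 = €750.
Optimal plan:
  Dairy1→Yuma: 20 × €6 = €120
  Dairy2→Yuma: 40 × €2 = €80
  Dairy3→Yuma: 65 × €6 = €390
  Dairy3→Gary: 10 × €3 = €30
  Dairy4→Yuma: 40 × €1 = €40
Optimal cost = €660.
Saving = 750 − 660 = €90.

90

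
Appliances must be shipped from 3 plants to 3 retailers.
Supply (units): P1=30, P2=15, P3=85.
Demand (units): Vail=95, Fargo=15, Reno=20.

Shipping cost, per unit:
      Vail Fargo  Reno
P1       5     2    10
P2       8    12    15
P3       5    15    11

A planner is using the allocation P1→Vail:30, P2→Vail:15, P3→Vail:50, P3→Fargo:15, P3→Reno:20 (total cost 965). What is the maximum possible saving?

210

Current plan cost = 30·5 + 15·8 + 50·5 + 15·15 + 20·11 = 965.
Optimal plan:
  P1→Fargo: 15 × 2 = 30
  P1→Reno: 15 × 10 = 150
  P2→Vail: 15 × 8 = 120
  P3→Vail: 80 × 5 = 400
  P3→Reno: 5 × 11 = 55
Optimal cost = 755.
Saving = 965 − 755 = 210.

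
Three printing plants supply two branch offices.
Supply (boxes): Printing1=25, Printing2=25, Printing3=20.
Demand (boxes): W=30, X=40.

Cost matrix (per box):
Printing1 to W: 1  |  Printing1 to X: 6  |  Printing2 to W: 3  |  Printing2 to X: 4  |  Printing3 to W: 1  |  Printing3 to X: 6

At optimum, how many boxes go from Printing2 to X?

Solving gives:
  Printing1->W: 25 boxes
  Printing2->X: 25 boxes
  Printing3->W: 5 boxes
  Printing3->X: 15 boxes
Total cost = 220.
So Printing2→X carries 25 boxes.

25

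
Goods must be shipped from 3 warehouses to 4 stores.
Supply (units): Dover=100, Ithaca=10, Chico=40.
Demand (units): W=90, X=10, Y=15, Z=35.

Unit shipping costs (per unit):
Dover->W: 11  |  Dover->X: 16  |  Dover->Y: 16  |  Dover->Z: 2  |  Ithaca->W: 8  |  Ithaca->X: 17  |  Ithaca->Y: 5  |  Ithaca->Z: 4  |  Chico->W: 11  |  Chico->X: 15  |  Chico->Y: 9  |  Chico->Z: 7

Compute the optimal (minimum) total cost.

1305

A cheapest plan:
  Dover to W: 65 units
  Dover to Z: 35 units
  Ithaca to Y: 10 units
  Chico to W: 25 units
  Chico to X: 10 units
  Chico to Y: 5 units
Total cost = 1305.
(Supply check: Dover ships 100; Ithaca ships 10; Chico ships 40.)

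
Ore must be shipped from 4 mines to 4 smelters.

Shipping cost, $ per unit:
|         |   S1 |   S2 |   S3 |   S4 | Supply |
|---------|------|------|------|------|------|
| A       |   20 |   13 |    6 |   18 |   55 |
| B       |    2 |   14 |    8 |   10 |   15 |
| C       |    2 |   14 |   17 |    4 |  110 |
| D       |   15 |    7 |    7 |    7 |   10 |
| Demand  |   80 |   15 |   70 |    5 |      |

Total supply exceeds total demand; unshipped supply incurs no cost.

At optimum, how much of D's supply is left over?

0

Minimum-cost shipments:
  A→S3: 55 × $6 = $330
  B→S3: 15 × $8 = $120
  C→S1: 80 × $2 = $160
  C→S2: 5 × $14 = $70
  C→S4: 5 × $4 = $20
  D→S2: 10 × $7 = $70
Total cost = $770.
D ships 10 of its 10, leaving 0.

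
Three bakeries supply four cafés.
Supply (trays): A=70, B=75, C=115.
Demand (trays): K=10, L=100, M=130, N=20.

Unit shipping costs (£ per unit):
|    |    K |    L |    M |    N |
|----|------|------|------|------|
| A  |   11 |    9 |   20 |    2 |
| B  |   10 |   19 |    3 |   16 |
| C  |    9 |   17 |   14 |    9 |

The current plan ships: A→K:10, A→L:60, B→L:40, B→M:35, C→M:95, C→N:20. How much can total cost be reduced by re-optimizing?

620

Current plan cost = 10·11 + 60·9 + 40·19 + 35·3 + 95·14 + 20·9 = £3025.
Optimal plan:
  A to L: 70 × £9 = £630
  B to M: 75 × £3 = £225
  C to K: 10 × £9 = £90
  C to L: 30 × £17 = £510
  C to M: 55 × £14 = £770
  C to N: 20 × £9 = £180
Optimal cost = £2405.
Saving = 3025 − 2405 = £620.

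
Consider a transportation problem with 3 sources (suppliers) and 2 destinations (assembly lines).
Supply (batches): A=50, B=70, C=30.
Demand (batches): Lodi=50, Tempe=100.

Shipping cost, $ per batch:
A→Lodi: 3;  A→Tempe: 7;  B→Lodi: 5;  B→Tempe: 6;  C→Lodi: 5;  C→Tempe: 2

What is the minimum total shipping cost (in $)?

A cheapest plan:
  A–Lodi: 50 × $3 = $150
  B–Tempe: 70 × $6 = $420
  C–Tempe: 30 × $2 = $60
Total = 150 + 420 + 60 = $630.
(Supply check: A ships 50; B ships 70; C ships 30.)

630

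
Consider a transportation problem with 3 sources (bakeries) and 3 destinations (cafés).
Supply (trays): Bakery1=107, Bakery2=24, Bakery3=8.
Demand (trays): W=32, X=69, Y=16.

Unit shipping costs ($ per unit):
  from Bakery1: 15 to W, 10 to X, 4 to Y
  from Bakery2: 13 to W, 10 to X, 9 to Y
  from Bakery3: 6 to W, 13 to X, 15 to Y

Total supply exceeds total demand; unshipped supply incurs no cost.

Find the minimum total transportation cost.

A cheapest plan:
  Bakery1->X: 69 trays
  Bakery1->Y: 16 trays
  Bakery2->W: 24 trays
  Bakery3->W: 8 trays
Total cost = $1114.
(Supply check: Bakery1 ships 85; Bakery2 ships 24; Bakery3 ships 8.)

1114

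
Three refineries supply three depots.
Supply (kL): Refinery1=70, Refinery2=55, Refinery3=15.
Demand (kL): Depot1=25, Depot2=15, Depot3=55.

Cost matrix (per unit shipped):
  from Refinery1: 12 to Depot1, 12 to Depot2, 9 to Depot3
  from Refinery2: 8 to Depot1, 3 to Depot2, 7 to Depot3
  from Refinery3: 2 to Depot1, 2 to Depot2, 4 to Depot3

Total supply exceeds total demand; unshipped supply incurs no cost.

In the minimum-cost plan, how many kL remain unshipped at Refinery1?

An optimal plan:
  Refinery1->Depot3: 25 × 9 = 225
  Refinery2->Depot1: 10 × 8 = 80
  Refinery2->Depot2: 15 × 3 = 45
  Refinery2->Depot3: 30 × 7 = 210
  Refinery3->Depot1: 15 × 2 = 30
Total cost = 590.
Refinery1 ships 25 of its 70, leaving 45.

45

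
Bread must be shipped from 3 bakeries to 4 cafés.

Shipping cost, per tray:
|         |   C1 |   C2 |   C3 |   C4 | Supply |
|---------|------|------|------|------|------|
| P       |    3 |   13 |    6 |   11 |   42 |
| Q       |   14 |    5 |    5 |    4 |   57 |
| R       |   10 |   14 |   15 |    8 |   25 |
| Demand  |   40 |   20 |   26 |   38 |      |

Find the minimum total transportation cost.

604

One minimum-cost allocation:
  P to C1: 40 × 3 = 120
  P to C3: 2 × 6 = 12
  Q to C2: 20 × 5 = 100
  Q to C3: 24 × 5 = 120
  Q to C4: 13 × 4 = 52
  R to C4: 25 × 8 = 200
Total = 120 + 12 + 100 + 120 + 52 + 200 = 604.
(Supply check: P ships 42; Q ships 57; R ships 25.)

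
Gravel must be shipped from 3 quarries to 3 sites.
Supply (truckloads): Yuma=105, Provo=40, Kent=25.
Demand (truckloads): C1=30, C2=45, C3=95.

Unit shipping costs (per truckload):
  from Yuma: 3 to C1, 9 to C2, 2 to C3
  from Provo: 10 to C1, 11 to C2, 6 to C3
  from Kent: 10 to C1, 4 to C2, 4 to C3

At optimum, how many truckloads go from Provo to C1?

Optimal shipments:
  Yuma–C1: 30 × 3 = 90
  Yuma–C3: 75 × 2 = 150
  Provo–C2: 20 × 11 = 220
  Provo–C3: 20 × 6 = 120
  Kent–C2: 25 × 4 = 100
Total cost = 680.
The route Provo→C1 is not used.

0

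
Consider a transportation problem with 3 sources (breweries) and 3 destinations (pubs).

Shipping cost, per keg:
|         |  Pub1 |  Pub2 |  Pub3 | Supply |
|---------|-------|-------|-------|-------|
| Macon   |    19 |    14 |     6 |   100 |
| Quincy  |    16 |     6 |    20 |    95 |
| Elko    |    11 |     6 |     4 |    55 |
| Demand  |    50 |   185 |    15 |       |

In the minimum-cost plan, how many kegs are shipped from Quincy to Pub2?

95

Optimal shipments:
  Macon->Pub2: 85 × 14 = 1190
  Macon->Pub3: 15 × 6 = 90
  Quincy->Pub2: 95 × 6 = 570
  Elko->Pub1: 50 × 11 = 550
  Elko->Pub2: 5 × 6 = 30
Total cost = 2430.
So Quincy→Pub2 carries 95 kegs.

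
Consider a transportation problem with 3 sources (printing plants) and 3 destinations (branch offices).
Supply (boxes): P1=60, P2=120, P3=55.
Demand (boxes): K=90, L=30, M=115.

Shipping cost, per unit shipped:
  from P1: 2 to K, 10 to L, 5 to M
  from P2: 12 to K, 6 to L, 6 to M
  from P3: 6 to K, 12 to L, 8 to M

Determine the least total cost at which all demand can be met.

A cheapest plan:
  P1→K: 60 × 2 = 120
  P2→L: 30 × 6 = 180
  P2→M: 90 × 6 = 540
  P3→K: 30 × 6 = 180
  P3→M: 25 × 8 = 200
Total = 120 + 180 + 540 + 180 + 200 = 1220.

1220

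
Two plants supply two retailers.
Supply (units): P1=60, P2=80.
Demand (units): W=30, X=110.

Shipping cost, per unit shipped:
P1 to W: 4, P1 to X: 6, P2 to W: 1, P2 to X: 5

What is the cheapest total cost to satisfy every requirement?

640

Optimal allocation:
  P1→X: 60 units
  P2→W: 30 units
  P2→X: 50 units
Total cost = 640.
(Supply check: P1 ships 60; P2 ships 80.)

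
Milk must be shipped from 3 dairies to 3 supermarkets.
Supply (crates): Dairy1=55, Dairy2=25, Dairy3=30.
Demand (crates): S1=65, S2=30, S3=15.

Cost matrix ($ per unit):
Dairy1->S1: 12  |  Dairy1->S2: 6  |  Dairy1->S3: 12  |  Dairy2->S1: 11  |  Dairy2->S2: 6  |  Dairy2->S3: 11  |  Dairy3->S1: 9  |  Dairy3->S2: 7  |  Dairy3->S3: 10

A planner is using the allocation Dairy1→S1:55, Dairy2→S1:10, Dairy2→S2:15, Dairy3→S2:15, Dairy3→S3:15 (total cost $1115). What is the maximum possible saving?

90

Current plan cost = 55·12 + 10·11 + 15·6 + 15·7 + 15·10 = $1115.
Optimal plan:
  Dairy1 to S1: 10 × $12 = $120
  Dairy1 to S2: 30 × $6 = $180
  Dairy1 to S3: 15 × $12 = $180
  Dairy2 to S1: 25 × $11 = $275
  Dairy3 to S1: 30 × $9 = $270
Optimal cost = $1025.
Saving = 1115 − 1025 = $90.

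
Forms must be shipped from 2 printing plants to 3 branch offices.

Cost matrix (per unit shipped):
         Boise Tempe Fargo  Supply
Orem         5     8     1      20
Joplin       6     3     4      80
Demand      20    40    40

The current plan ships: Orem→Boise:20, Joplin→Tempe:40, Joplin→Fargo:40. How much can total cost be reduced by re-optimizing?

40

Current plan cost = 20·5 + 40·3 + 40·4 = 380.
Optimal plan:
  Orem to Fargo: 20 × 1 = 20
  Joplin to Boise: 20 × 6 = 120
  Joplin to Tempe: 40 × 3 = 120
  Joplin to Fargo: 20 × 4 = 80
Optimal cost = 340.
Saving = 380 − 340 = 40.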